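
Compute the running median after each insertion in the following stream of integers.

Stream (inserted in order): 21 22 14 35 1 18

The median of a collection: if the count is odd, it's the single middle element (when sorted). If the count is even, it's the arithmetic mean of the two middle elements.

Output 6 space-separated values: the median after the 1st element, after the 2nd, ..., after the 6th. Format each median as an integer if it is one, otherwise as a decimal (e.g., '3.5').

Answer: 21 21.5 21 21.5 21 19.5

Derivation:
Step 1: insert 21 -> lo=[21] (size 1, max 21) hi=[] (size 0) -> median=21
Step 2: insert 22 -> lo=[21] (size 1, max 21) hi=[22] (size 1, min 22) -> median=21.5
Step 3: insert 14 -> lo=[14, 21] (size 2, max 21) hi=[22] (size 1, min 22) -> median=21
Step 4: insert 35 -> lo=[14, 21] (size 2, max 21) hi=[22, 35] (size 2, min 22) -> median=21.5
Step 5: insert 1 -> lo=[1, 14, 21] (size 3, max 21) hi=[22, 35] (size 2, min 22) -> median=21
Step 6: insert 18 -> lo=[1, 14, 18] (size 3, max 18) hi=[21, 22, 35] (size 3, min 21) -> median=19.5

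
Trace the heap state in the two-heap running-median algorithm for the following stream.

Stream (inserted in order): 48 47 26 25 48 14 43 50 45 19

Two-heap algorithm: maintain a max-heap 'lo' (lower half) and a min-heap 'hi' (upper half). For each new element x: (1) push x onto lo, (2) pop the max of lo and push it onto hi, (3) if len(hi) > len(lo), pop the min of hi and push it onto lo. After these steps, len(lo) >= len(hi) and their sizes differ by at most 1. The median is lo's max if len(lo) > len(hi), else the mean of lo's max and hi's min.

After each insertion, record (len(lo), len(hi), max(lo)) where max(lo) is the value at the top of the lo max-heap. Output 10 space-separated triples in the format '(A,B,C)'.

Answer: (1,0,48) (1,1,47) (2,1,47) (2,2,26) (3,2,47) (3,3,26) (4,3,43) (4,4,43) (5,4,45) (5,5,43)

Derivation:
Step 1: insert 48 -> lo=[48] hi=[] -> (len(lo)=1, len(hi)=0, max(lo)=48)
Step 2: insert 47 -> lo=[47] hi=[48] -> (len(lo)=1, len(hi)=1, max(lo)=47)
Step 3: insert 26 -> lo=[26, 47] hi=[48] -> (len(lo)=2, len(hi)=1, max(lo)=47)
Step 4: insert 25 -> lo=[25, 26] hi=[47, 48] -> (len(lo)=2, len(hi)=2, max(lo)=26)
Step 5: insert 48 -> lo=[25, 26, 47] hi=[48, 48] -> (len(lo)=3, len(hi)=2, max(lo)=47)
Step 6: insert 14 -> lo=[14, 25, 26] hi=[47, 48, 48] -> (len(lo)=3, len(hi)=3, max(lo)=26)
Step 7: insert 43 -> lo=[14, 25, 26, 43] hi=[47, 48, 48] -> (len(lo)=4, len(hi)=3, max(lo)=43)
Step 8: insert 50 -> lo=[14, 25, 26, 43] hi=[47, 48, 48, 50] -> (len(lo)=4, len(hi)=4, max(lo)=43)
Step 9: insert 45 -> lo=[14, 25, 26, 43, 45] hi=[47, 48, 48, 50] -> (len(lo)=5, len(hi)=4, max(lo)=45)
Step 10: insert 19 -> lo=[14, 19, 25, 26, 43] hi=[45, 47, 48, 48, 50] -> (len(lo)=5, len(hi)=5, max(lo)=43)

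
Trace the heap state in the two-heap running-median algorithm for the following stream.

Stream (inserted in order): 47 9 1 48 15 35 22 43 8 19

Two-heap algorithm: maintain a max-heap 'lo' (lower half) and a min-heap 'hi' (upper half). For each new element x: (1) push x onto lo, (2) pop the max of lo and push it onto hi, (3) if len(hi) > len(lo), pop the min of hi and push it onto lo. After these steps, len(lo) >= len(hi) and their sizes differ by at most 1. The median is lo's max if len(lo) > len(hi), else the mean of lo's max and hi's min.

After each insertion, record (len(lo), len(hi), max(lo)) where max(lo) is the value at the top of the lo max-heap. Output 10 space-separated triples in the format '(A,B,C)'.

Step 1: insert 47 -> lo=[47] hi=[] -> (len(lo)=1, len(hi)=0, max(lo)=47)
Step 2: insert 9 -> lo=[9] hi=[47] -> (len(lo)=1, len(hi)=1, max(lo)=9)
Step 3: insert 1 -> lo=[1, 9] hi=[47] -> (len(lo)=2, len(hi)=1, max(lo)=9)
Step 4: insert 48 -> lo=[1, 9] hi=[47, 48] -> (len(lo)=2, len(hi)=2, max(lo)=9)
Step 5: insert 15 -> lo=[1, 9, 15] hi=[47, 48] -> (len(lo)=3, len(hi)=2, max(lo)=15)
Step 6: insert 35 -> lo=[1, 9, 15] hi=[35, 47, 48] -> (len(lo)=3, len(hi)=3, max(lo)=15)
Step 7: insert 22 -> lo=[1, 9, 15, 22] hi=[35, 47, 48] -> (len(lo)=4, len(hi)=3, max(lo)=22)
Step 8: insert 43 -> lo=[1, 9, 15, 22] hi=[35, 43, 47, 48] -> (len(lo)=4, len(hi)=4, max(lo)=22)
Step 9: insert 8 -> lo=[1, 8, 9, 15, 22] hi=[35, 43, 47, 48] -> (len(lo)=5, len(hi)=4, max(lo)=22)
Step 10: insert 19 -> lo=[1, 8, 9, 15, 19] hi=[22, 35, 43, 47, 48] -> (len(lo)=5, len(hi)=5, max(lo)=19)

Answer: (1,0,47) (1,1,9) (2,1,9) (2,2,9) (3,2,15) (3,3,15) (4,3,22) (4,4,22) (5,4,22) (5,5,19)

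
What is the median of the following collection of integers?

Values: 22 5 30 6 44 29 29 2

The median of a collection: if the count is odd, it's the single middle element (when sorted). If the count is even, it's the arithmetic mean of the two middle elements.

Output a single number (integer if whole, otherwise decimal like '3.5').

Answer: 25.5

Derivation:
Step 1: insert 22 -> lo=[22] (size 1, max 22) hi=[] (size 0) -> median=22
Step 2: insert 5 -> lo=[5] (size 1, max 5) hi=[22] (size 1, min 22) -> median=13.5
Step 3: insert 30 -> lo=[5, 22] (size 2, max 22) hi=[30] (size 1, min 30) -> median=22
Step 4: insert 6 -> lo=[5, 6] (size 2, max 6) hi=[22, 30] (size 2, min 22) -> median=14
Step 5: insert 44 -> lo=[5, 6, 22] (size 3, max 22) hi=[30, 44] (size 2, min 30) -> median=22
Step 6: insert 29 -> lo=[5, 6, 22] (size 3, max 22) hi=[29, 30, 44] (size 3, min 29) -> median=25.5
Step 7: insert 29 -> lo=[5, 6, 22, 29] (size 4, max 29) hi=[29, 30, 44] (size 3, min 29) -> median=29
Step 8: insert 2 -> lo=[2, 5, 6, 22] (size 4, max 22) hi=[29, 29, 30, 44] (size 4, min 29) -> median=25.5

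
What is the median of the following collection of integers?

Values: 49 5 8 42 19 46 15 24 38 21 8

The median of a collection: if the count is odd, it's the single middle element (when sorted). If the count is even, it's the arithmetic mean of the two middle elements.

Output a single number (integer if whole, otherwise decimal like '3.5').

Answer: 21

Derivation:
Step 1: insert 49 -> lo=[49] (size 1, max 49) hi=[] (size 0) -> median=49
Step 2: insert 5 -> lo=[5] (size 1, max 5) hi=[49] (size 1, min 49) -> median=27
Step 3: insert 8 -> lo=[5, 8] (size 2, max 8) hi=[49] (size 1, min 49) -> median=8
Step 4: insert 42 -> lo=[5, 8] (size 2, max 8) hi=[42, 49] (size 2, min 42) -> median=25
Step 5: insert 19 -> lo=[5, 8, 19] (size 3, max 19) hi=[42, 49] (size 2, min 42) -> median=19
Step 6: insert 46 -> lo=[5, 8, 19] (size 3, max 19) hi=[42, 46, 49] (size 3, min 42) -> median=30.5
Step 7: insert 15 -> lo=[5, 8, 15, 19] (size 4, max 19) hi=[42, 46, 49] (size 3, min 42) -> median=19
Step 8: insert 24 -> lo=[5, 8, 15, 19] (size 4, max 19) hi=[24, 42, 46, 49] (size 4, min 24) -> median=21.5
Step 9: insert 38 -> lo=[5, 8, 15, 19, 24] (size 5, max 24) hi=[38, 42, 46, 49] (size 4, min 38) -> median=24
Step 10: insert 21 -> lo=[5, 8, 15, 19, 21] (size 5, max 21) hi=[24, 38, 42, 46, 49] (size 5, min 24) -> median=22.5
Step 11: insert 8 -> lo=[5, 8, 8, 15, 19, 21] (size 6, max 21) hi=[24, 38, 42, 46, 49] (size 5, min 24) -> median=21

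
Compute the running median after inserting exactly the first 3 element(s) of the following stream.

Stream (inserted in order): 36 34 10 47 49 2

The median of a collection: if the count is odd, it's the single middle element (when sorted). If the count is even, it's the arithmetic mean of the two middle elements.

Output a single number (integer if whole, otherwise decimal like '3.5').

Answer: 34

Derivation:
Step 1: insert 36 -> lo=[36] (size 1, max 36) hi=[] (size 0) -> median=36
Step 2: insert 34 -> lo=[34] (size 1, max 34) hi=[36] (size 1, min 36) -> median=35
Step 3: insert 10 -> lo=[10, 34] (size 2, max 34) hi=[36] (size 1, min 36) -> median=34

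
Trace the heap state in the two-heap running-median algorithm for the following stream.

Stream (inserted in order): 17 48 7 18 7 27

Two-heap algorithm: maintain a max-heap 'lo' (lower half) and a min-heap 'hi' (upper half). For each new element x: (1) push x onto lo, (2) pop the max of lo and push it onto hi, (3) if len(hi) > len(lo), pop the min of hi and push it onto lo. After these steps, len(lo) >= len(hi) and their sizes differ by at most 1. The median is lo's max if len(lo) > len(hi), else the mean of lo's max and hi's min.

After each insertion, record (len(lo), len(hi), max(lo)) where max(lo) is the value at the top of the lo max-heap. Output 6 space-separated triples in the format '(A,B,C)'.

Answer: (1,0,17) (1,1,17) (2,1,17) (2,2,17) (3,2,17) (3,3,17)

Derivation:
Step 1: insert 17 -> lo=[17] hi=[] -> (len(lo)=1, len(hi)=0, max(lo)=17)
Step 2: insert 48 -> lo=[17] hi=[48] -> (len(lo)=1, len(hi)=1, max(lo)=17)
Step 3: insert 7 -> lo=[7, 17] hi=[48] -> (len(lo)=2, len(hi)=1, max(lo)=17)
Step 4: insert 18 -> lo=[7, 17] hi=[18, 48] -> (len(lo)=2, len(hi)=2, max(lo)=17)
Step 5: insert 7 -> lo=[7, 7, 17] hi=[18, 48] -> (len(lo)=3, len(hi)=2, max(lo)=17)
Step 6: insert 27 -> lo=[7, 7, 17] hi=[18, 27, 48] -> (len(lo)=3, len(hi)=3, max(lo)=17)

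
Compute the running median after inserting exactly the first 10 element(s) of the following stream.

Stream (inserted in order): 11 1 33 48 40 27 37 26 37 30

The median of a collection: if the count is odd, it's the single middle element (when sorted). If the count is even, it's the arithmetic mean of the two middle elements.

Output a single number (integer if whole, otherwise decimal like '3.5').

Step 1: insert 11 -> lo=[11] (size 1, max 11) hi=[] (size 0) -> median=11
Step 2: insert 1 -> lo=[1] (size 1, max 1) hi=[11] (size 1, min 11) -> median=6
Step 3: insert 33 -> lo=[1, 11] (size 2, max 11) hi=[33] (size 1, min 33) -> median=11
Step 4: insert 48 -> lo=[1, 11] (size 2, max 11) hi=[33, 48] (size 2, min 33) -> median=22
Step 5: insert 40 -> lo=[1, 11, 33] (size 3, max 33) hi=[40, 48] (size 2, min 40) -> median=33
Step 6: insert 27 -> lo=[1, 11, 27] (size 3, max 27) hi=[33, 40, 48] (size 3, min 33) -> median=30
Step 7: insert 37 -> lo=[1, 11, 27, 33] (size 4, max 33) hi=[37, 40, 48] (size 3, min 37) -> median=33
Step 8: insert 26 -> lo=[1, 11, 26, 27] (size 4, max 27) hi=[33, 37, 40, 48] (size 4, min 33) -> median=30
Step 9: insert 37 -> lo=[1, 11, 26, 27, 33] (size 5, max 33) hi=[37, 37, 40, 48] (size 4, min 37) -> median=33
Step 10: insert 30 -> lo=[1, 11, 26, 27, 30] (size 5, max 30) hi=[33, 37, 37, 40, 48] (size 5, min 33) -> median=31.5

Answer: 31.5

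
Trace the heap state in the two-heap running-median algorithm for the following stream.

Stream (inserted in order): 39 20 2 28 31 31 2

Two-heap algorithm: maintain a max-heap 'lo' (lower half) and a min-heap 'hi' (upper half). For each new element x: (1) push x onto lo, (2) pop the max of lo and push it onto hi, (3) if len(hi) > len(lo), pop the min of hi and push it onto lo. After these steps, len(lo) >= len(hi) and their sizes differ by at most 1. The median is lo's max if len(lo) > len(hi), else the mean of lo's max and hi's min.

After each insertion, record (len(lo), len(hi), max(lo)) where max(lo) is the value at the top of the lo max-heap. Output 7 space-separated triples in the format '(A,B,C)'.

Step 1: insert 39 -> lo=[39] hi=[] -> (len(lo)=1, len(hi)=0, max(lo)=39)
Step 2: insert 20 -> lo=[20] hi=[39] -> (len(lo)=1, len(hi)=1, max(lo)=20)
Step 3: insert 2 -> lo=[2, 20] hi=[39] -> (len(lo)=2, len(hi)=1, max(lo)=20)
Step 4: insert 28 -> lo=[2, 20] hi=[28, 39] -> (len(lo)=2, len(hi)=2, max(lo)=20)
Step 5: insert 31 -> lo=[2, 20, 28] hi=[31, 39] -> (len(lo)=3, len(hi)=2, max(lo)=28)
Step 6: insert 31 -> lo=[2, 20, 28] hi=[31, 31, 39] -> (len(lo)=3, len(hi)=3, max(lo)=28)
Step 7: insert 2 -> lo=[2, 2, 20, 28] hi=[31, 31, 39] -> (len(lo)=4, len(hi)=3, max(lo)=28)

Answer: (1,0,39) (1,1,20) (2,1,20) (2,2,20) (3,2,28) (3,3,28) (4,3,28)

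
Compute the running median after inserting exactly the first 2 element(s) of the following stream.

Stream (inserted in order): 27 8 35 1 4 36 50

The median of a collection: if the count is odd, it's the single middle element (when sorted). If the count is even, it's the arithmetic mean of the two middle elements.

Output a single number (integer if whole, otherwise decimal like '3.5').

Answer: 17.5

Derivation:
Step 1: insert 27 -> lo=[27] (size 1, max 27) hi=[] (size 0) -> median=27
Step 2: insert 8 -> lo=[8] (size 1, max 8) hi=[27] (size 1, min 27) -> median=17.5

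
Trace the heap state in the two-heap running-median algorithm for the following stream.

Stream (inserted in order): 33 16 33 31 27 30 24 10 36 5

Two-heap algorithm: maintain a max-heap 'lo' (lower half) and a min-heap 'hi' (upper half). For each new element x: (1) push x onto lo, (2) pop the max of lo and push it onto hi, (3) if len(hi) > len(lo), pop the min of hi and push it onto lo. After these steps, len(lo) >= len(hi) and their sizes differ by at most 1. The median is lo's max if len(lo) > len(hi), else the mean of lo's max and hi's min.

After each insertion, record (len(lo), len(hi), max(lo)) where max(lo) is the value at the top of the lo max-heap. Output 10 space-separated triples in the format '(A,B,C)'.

Answer: (1,0,33) (1,1,16) (2,1,33) (2,2,31) (3,2,31) (3,3,30) (4,3,30) (4,4,27) (5,4,30) (5,5,27)

Derivation:
Step 1: insert 33 -> lo=[33] hi=[] -> (len(lo)=1, len(hi)=0, max(lo)=33)
Step 2: insert 16 -> lo=[16] hi=[33] -> (len(lo)=1, len(hi)=1, max(lo)=16)
Step 3: insert 33 -> lo=[16, 33] hi=[33] -> (len(lo)=2, len(hi)=1, max(lo)=33)
Step 4: insert 31 -> lo=[16, 31] hi=[33, 33] -> (len(lo)=2, len(hi)=2, max(lo)=31)
Step 5: insert 27 -> lo=[16, 27, 31] hi=[33, 33] -> (len(lo)=3, len(hi)=2, max(lo)=31)
Step 6: insert 30 -> lo=[16, 27, 30] hi=[31, 33, 33] -> (len(lo)=3, len(hi)=3, max(lo)=30)
Step 7: insert 24 -> lo=[16, 24, 27, 30] hi=[31, 33, 33] -> (len(lo)=4, len(hi)=3, max(lo)=30)
Step 8: insert 10 -> lo=[10, 16, 24, 27] hi=[30, 31, 33, 33] -> (len(lo)=4, len(hi)=4, max(lo)=27)
Step 9: insert 36 -> lo=[10, 16, 24, 27, 30] hi=[31, 33, 33, 36] -> (len(lo)=5, len(hi)=4, max(lo)=30)
Step 10: insert 5 -> lo=[5, 10, 16, 24, 27] hi=[30, 31, 33, 33, 36] -> (len(lo)=5, len(hi)=5, max(lo)=27)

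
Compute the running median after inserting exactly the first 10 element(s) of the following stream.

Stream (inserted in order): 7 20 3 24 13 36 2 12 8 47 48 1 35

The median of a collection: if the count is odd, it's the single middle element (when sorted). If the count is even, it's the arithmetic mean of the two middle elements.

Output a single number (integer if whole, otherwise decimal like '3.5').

Step 1: insert 7 -> lo=[7] (size 1, max 7) hi=[] (size 0) -> median=7
Step 2: insert 20 -> lo=[7] (size 1, max 7) hi=[20] (size 1, min 20) -> median=13.5
Step 3: insert 3 -> lo=[3, 7] (size 2, max 7) hi=[20] (size 1, min 20) -> median=7
Step 4: insert 24 -> lo=[3, 7] (size 2, max 7) hi=[20, 24] (size 2, min 20) -> median=13.5
Step 5: insert 13 -> lo=[3, 7, 13] (size 3, max 13) hi=[20, 24] (size 2, min 20) -> median=13
Step 6: insert 36 -> lo=[3, 7, 13] (size 3, max 13) hi=[20, 24, 36] (size 3, min 20) -> median=16.5
Step 7: insert 2 -> lo=[2, 3, 7, 13] (size 4, max 13) hi=[20, 24, 36] (size 3, min 20) -> median=13
Step 8: insert 12 -> lo=[2, 3, 7, 12] (size 4, max 12) hi=[13, 20, 24, 36] (size 4, min 13) -> median=12.5
Step 9: insert 8 -> lo=[2, 3, 7, 8, 12] (size 5, max 12) hi=[13, 20, 24, 36] (size 4, min 13) -> median=12
Step 10: insert 47 -> lo=[2, 3, 7, 8, 12] (size 5, max 12) hi=[13, 20, 24, 36, 47] (size 5, min 13) -> median=12.5

Answer: 12.5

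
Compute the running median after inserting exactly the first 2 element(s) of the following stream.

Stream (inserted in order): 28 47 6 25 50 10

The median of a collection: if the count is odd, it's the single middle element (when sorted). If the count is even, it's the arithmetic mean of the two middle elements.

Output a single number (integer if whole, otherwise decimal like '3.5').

Answer: 37.5

Derivation:
Step 1: insert 28 -> lo=[28] (size 1, max 28) hi=[] (size 0) -> median=28
Step 2: insert 47 -> lo=[28] (size 1, max 28) hi=[47] (size 1, min 47) -> median=37.5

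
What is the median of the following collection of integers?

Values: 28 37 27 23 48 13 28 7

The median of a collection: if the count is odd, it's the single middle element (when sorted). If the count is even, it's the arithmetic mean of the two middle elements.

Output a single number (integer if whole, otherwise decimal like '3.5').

Answer: 27.5

Derivation:
Step 1: insert 28 -> lo=[28] (size 1, max 28) hi=[] (size 0) -> median=28
Step 2: insert 37 -> lo=[28] (size 1, max 28) hi=[37] (size 1, min 37) -> median=32.5
Step 3: insert 27 -> lo=[27, 28] (size 2, max 28) hi=[37] (size 1, min 37) -> median=28
Step 4: insert 23 -> lo=[23, 27] (size 2, max 27) hi=[28, 37] (size 2, min 28) -> median=27.5
Step 5: insert 48 -> lo=[23, 27, 28] (size 3, max 28) hi=[37, 48] (size 2, min 37) -> median=28
Step 6: insert 13 -> lo=[13, 23, 27] (size 3, max 27) hi=[28, 37, 48] (size 3, min 28) -> median=27.5
Step 7: insert 28 -> lo=[13, 23, 27, 28] (size 4, max 28) hi=[28, 37, 48] (size 3, min 28) -> median=28
Step 8: insert 7 -> lo=[7, 13, 23, 27] (size 4, max 27) hi=[28, 28, 37, 48] (size 4, min 28) -> median=27.5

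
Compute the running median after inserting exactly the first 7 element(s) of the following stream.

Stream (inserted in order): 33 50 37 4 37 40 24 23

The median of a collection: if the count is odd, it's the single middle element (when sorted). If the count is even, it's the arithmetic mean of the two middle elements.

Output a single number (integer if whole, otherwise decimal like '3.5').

Answer: 37

Derivation:
Step 1: insert 33 -> lo=[33] (size 1, max 33) hi=[] (size 0) -> median=33
Step 2: insert 50 -> lo=[33] (size 1, max 33) hi=[50] (size 1, min 50) -> median=41.5
Step 3: insert 37 -> lo=[33, 37] (size 2, max 37) hi=[50] (size 1, min 50) -> median=37
Step 4: insert 4 -> lo=[4, 33] (size 2, max 33) hi=[37, 50] (size 2, min 37) -> median=35
Step 5: insert 37 -> lo=[4, 33, 37] (size 3, max 37) hi=[37, 50] (size 2, min 37) -> median=37
Step 6: insert 40 -> lo=[4, 33, 37] (size 3, max 37) hi=[37, 40, 50] (size 3, min 37) -> median=37
Step 7: insert 24 -> lo=[4, 24, 33, 37] (size 4, max 37) hi=[37, 40, 50] (size 3, min 37) -> median=37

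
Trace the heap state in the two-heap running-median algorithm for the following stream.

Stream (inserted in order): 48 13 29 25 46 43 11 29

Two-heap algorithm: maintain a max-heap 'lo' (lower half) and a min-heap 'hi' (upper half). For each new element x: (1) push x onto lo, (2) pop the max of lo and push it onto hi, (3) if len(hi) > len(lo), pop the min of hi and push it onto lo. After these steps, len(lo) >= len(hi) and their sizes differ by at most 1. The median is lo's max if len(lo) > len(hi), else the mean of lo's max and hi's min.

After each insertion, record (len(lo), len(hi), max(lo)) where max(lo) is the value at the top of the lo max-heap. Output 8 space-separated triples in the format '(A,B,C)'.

Step 1: insert 48 -> lo=[48] hi=[] -> (len(lo)=1, len(hi)=0, max(lo)=48)
Step 2: insert 13 -> lo=[13] hi=[48] -> (len(lo)=1, len(hi)=1, max(lo)=13)
Step 3: insert 29 -> lo=[13, 29] hi=[48] -> (len(lo)=2, len(hi)=1, max(lo)=29)
Step 4: insert 25 -> lo=[13, 25] hi=[29, 48] -> (len(lo)=2, len(hi)=2, max(lo)=25)
Step 5: insert 46 -> lo=[13, 25, 29] hi=[46, 48] -> (len(lo)=3, len(hi)=2, max(lo)=29)
Step 6: insert 43 -> lo=[13, 25, 29] hi=[43, 46, 48] -> (len(lo)=3, len(hi)=3, max(lo)=29)
Step 7: insert 11 -> lo=[11, 13, 25, 29] hi=[43, 46, 48] -> (len(lo)=4, len(hi)=3, max(lo)=29)
Step 8: insert 29 -> lo=[11, 13, 25, 29] hi=[29, 43, 46, 48] -> (len(lo)=4, len(hi)=4, max(lo)=29)

Answer: (1,0,48) (1,1,13) (2,1,29) (2,2,25) (3,2,29) (3,3,29) (4,3,29) (4,4,29)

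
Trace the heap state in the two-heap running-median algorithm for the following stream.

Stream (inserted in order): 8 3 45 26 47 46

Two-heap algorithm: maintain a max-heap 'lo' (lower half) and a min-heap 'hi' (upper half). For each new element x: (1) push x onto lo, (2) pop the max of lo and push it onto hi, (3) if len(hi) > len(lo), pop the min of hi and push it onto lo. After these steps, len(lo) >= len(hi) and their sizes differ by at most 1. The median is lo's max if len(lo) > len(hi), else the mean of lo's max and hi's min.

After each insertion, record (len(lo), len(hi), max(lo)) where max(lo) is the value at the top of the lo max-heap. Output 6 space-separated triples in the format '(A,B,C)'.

Step 1: insert 8 -> lo=[8] hi=[] -> (len(lo)=1, len(hi)=0, max(lo)=8)
Step 2: insert 3 -> lo=[3] hi=[8] -> (len(lo)=1, len(hi)=1, max(lo)=3)
Step 3: insert 45 -> lo=[3, 8] hi=[45] -> (len(lo)=2, len(hi)=1, max(lo)=8)
Step 4: insert 26 -> lo=[3, 8] hi=[26, 45] -> (len(lo)=2, len(hi)=2, max(lo)=8)
Step 5: insert 47 -> lo=[3, 8, 26] hi=[45, 47] -> (len(lo)=3, len(hi)=2, max(lo)=26)
Step 6: insert 46 -> lo=[3, 8, 26] hi=[45, 46, 47] -> (len(lo)=3, len(hi)=3, max(lo)=26)

Answer: (1,0,8) (1,1,3) (2,1,8) (2,2,8) (3,2,26) (3,3,26)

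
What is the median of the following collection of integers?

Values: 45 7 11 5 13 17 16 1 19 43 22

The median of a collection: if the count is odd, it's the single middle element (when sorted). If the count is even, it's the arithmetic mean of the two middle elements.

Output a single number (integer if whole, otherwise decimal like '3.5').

Answer: 16

Derivation:
Step 1: insert 45 -> lo=[45] (size 1, max 45) hi=[] (size 0) -> median=45
Step 2: insert 7 -> lo=[7] (size 1, max 7) hi=[45] (size 1, min 45) -> median=26
Step 3: insert 11 -> lo=[7, 11] (size 2, max 11) hi=[45] (size 1, min 45) -> median=11
Step 4: insert 5 -> lo=[5, 7] (size 2, max 7) hi=[11, 45] (size 2, min 11) -> median=9
Step 5: insert 13 -> lo=[5, 7, 11] (size 3, max 11) hi=[13, 45] (size 2, min 13) -> median=11
Step 6: insert 17 -> lo=[5, 7, 11] (size 3, max 11) hi=[13, 17, 45] (size 3, min 13) -> median=12
Step 7: insert 16 -> lo=[5, 7, 11, 13] (size 4, max 13) hi=[16, 17, 45] (size 3, min 16) -> median=13
Step 8: insert 1 -> lo=[1, 5, 7, 11] (size 4, max 11) hi=[13, 16, 17, 45] (size 4, min 13) -> median=12
Step 9: insert 19 -> lo=[1, 5, 7, 11, 13] (size 5, max 13) hi=[16, 17, 19, 45] (size 4, min 16) -> median=13
Step 10: insert 43 -> lo=[1, 5, 7, 11, 13] (size 5, max 13) hi=[16, 17, 19, 43, 45] (size 5, min 16) -> median=14.5
Step 11: insert 22 -> lo=[1, 5, 7, 11, 13, 16] (size 6, max 16) hi=[17, 19, 22, 43, 45] (size 5, min 17) -> median=16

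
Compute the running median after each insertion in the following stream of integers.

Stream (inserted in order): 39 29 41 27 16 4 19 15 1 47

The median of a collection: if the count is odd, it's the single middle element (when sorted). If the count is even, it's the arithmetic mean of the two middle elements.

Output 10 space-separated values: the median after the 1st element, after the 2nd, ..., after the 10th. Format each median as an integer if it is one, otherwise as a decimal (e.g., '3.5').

Step 1: insert 39 -> lo=[39] (size 1, max 39) hi=[] (size 0) -> median=39
Step 2: insert 29 -> lo=[29] (size 1, max 29) hi=[39] (size 1, min 39) -> median=34
Step 3: insert 41 -> lo=[29, 39] (size 2, max 39) hi=[41] (size 1, min 41) -> median=39
Step 4: insert 27 -> lo=[27, 29] (size 2, max 29) hi=[39, 41] (size 2, min 39) -> median=34
Step 5: insert 16 -> lo=[16, 27, 29] (size 3, max 29) hi=[39, 41] (size 2, min 39) -> median=29
Step 6: insert 4 -> lo=[4, 16, 27] (size 3, max 27) hi=[29, 39, 41] (size 3, min 29) -> median=28
Step 7: insert 19 -> lo=[4, 16, 19, 27] (size 4, max 27) hi=[29, 39, 41] (size 3, min 29) -> median=27
Step 8: insert 15 -> lo=[4, 15, 16, 19] (size 4, max 19) hi=[27, 29, 39, 41] (size 4, min 27) -> median=23
Step 9: insert 1 -> lo=[1, 4, 15, 16, 19] (size 5, max 19) hi=[27, 29, 39, 41] (size 4, min 27) -> median=19
Step 10: insert 47 -> lo=[1, 4, 15, 16, 19] (size 5, max 19) hi=[27, 29, 39, 41, 47] (size 5, min 27) -> median=23

Answer: 39 34 39 34 29 28 27 23 19 23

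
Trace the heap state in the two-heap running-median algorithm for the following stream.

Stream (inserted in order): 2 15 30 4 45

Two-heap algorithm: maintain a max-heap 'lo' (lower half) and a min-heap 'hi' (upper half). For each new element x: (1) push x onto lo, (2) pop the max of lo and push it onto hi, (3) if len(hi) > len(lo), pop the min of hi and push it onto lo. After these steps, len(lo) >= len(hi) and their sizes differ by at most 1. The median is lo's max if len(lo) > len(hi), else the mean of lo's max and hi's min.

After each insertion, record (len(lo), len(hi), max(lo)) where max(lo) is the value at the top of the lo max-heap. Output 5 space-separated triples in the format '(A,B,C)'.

Step 1: insert 2 -> lo=[2] hi=[] -> (len(lo)=1, len(hi)=0, max(lo)=2)
Step 2: insert 15 -> lo=[2] hi=[15] -> (len(lo)=1, len(hi)=1, max(lo)=2)
Step 3: insert 30 -> lo=[2, 15] hi=[30] -> (len(lo)=2, len(hi)=1, max(lo)=15)
Step 4: insert 4 -> lo=[2, 4] hi=[15, 30] -> (len(lo)=2, len(hi)=2, max(lo)=4)
Step 5: insert 45 -> lo=[2, 4, 15] hi=[30, 45] -> (len(lo)=3, len(hi)=2, max(lo)=15)

Answer: (1,0,2) (1,1,2) (2,1,15) (2,2,4) (3,2,15)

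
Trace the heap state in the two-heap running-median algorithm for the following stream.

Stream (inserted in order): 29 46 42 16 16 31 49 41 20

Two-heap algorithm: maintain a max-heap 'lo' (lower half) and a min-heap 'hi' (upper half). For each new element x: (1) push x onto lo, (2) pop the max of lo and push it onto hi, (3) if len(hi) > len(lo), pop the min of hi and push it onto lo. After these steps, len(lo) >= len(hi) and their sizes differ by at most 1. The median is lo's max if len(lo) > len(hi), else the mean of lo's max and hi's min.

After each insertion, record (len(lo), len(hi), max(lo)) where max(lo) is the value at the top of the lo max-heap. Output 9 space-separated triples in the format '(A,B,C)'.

Answer: (1,0,29) (1,1,29) (2,1,42) (2,2,29) (3,2,29) (3,3,29) (4,3,31) (4,4,31) (5,4,31)

Derivation:
Step 1: insert 29 -> lo=[29] hi=[] -> (len(lo)=1, len(hi)=0, max(lo)=29)
Step 2: insert 46 -> lo=[29] hi=[46] -> (len(lo)=1, len(hi)=1, max(lo)=29)
Step 3: insert 42 -> lo=[29, 42] hi=[46] -> (len(lo)=2, len(hi)=1, max(lo)=42)
Step 4: insert 16 -> lo=[16, 29] hi=[42, 46] -> (len(lo)=2, len(hi)=2, max(lo)=29)
Step 5: insert 16 -> lo=[16, 16, 29] hi=[42, 46] -> (len(lo)=3, len(hi)=2, max(lo)=29)
Step 6: insert 31 -> lo=[16, 16, 29] hi=[31, 42, 46] -> (len(lo)=3, len(hi)=3, max(lo)=29)
Step 7: insert 49 -> lo=[16, 16, 29, 31] hi=[42, 46, 49] -> (len(lo)=4, len(hi)=3, max(lo)=31)
Step 8: insert 41 -> lo=[16, 16, 29, 31] hi=[41, 42, 46, 49] -> (len(lo)=4, len(hi)=4, max(lo)=31)
Step 9: insert 20 -> lo=[16, 16, 20, 29, 31] hi=[41, 42, 46, 49] -> (len(lo)=5, len(hi)=4, max(lo)=31)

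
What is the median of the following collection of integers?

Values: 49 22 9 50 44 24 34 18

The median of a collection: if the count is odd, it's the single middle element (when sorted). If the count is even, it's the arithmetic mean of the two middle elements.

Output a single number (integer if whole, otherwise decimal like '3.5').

Step 1: insert 49 -> lo=[49] (size 1, max 49) hi=[] (size 0) -> median=49
Step 2: insert 22 -> lo=[22] (size 1, max 22) hi=[49] (size 1, min 49) -> median=35.5
Step 3: insert 9 -> lo=[9, 22] (size 2, max 22) hi=[49] (size 1, min 49) -> median=22
Step 4: insert 50 -> lo=[9, 22] (size 2, max 22) hi=[49, 50] (size 2, min 49) -> median=35.5
Step 5: insert 44 -> lo=[9, 22, 44] (size 3, max 44) hi=[49, 50] (size 2, min 49) -> median=44
Step 6: insert 24 -> lo=[9, 22, 24] (size 3, max 24) hi=[44, 49, 50] (size 3, min 44) -> median=34
Step 7: insert 34 -> lo=[9, 22, 24, 34] (size 4, max 34) hi=[44, 49, 50] (size 3, min 44) -> median=34
Step 8: insert 18 -> lo=[9, 18, 22, 24] (size 4, max 24) hi=[34, 44, 49, 50] (size 4, min 34) -> median=29

Answer: 29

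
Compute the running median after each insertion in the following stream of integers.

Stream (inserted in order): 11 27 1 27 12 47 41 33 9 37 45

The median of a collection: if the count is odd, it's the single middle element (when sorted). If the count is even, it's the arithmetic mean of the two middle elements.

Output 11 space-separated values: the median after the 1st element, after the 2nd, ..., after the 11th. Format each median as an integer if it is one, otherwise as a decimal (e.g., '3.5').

Step 1: insert 11 -> lo=[11] (size 1, max 11) hi=[] (size 0) -> median=11
Step 2: insert 27 -> lo=[11] (size 1, max 11) hi=[27] (size 1, min 27) -> median=19
Step 3: insert 1 -> lo=[1, 11] (size 2, max 11) hi=[27] (size 1, min 27) -> median=11
Step 4: insert 27 -> lo=[1, 11] (size 2, max 11) hi=[27, 27] (size 2, min 27) -> median=19
Step 5: insert 12 -> lo=[1, 11, 12] (size 3, max 12) hi=[27, 27] (size 2, min 27) -> median=12
Step 6: insert 47 -> lo=[1, 11, 12] (size 3, max 12) hi=[27, 27, 47] (size 3, min 27) -> median=19.5
Step 7: insert 41 -> lo=[1, 11, 12, 27] (size 4, max 27) hi=[27, 41, 47] (size 3, min 27) -> median=27
Step 8: insert 33 -> lo=[1, 11, 12, 27] (size 4, max 27) hi=[27, 33, 41, 47] (size 4, min 27) -> median=27
Step 9: insert 9 -> lo=[1, 9, 11, 12, 27] (size 5, max 27) hi=[27, 33, 41, 47] (size 4, min 27) -> median=27
Step 10: insert 37 -> lo=[1, 9, 11, 12, 27] (size 5, max 27) hi=[27, 33, 37, 41, 47] (size 5, min 27) -> median=27
Step 11: insert 45 -> lo=[1, 9, 11, 12, 27, 27] (size 6, max 27) hi=[33, 37, 41, 45, 47] (size 5, min 33) -> median=27

Answer: 11 19 11 19 12 19.5 27 27 27 27 27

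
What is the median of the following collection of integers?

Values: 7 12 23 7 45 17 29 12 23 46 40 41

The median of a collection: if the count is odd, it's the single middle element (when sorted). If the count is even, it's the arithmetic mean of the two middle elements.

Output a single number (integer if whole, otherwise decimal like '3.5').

Answer: 23

Derivation:
Step 1: insert 7 -> lo=[7] (size 1, max 7) hi=[] (size 0) -> median=7
Step 2: insert 12 -> lo=[7] (size 1, max 7) hi=[12] (size 1, min 12) -> median=9.5
Step 3: insert 23 -> lo=[7, 12] (size 2, max 12) hi=[23] (size 1, min 23) -> median=12
Step 4: insert 7 -> lo=[7, 7] (size 2, max 7) hi=[12, 23] (size 2, min 12) -> median=9.5
Step 5: insert 45 -> lo=[7, 7, 12] (size 3, max 12) hi=[23, 45] (size 2, min 23) -> median=12
Step 6: insert 17 -> lo=[7, 7, 12] (size 3, max 12) hi=[17, 23, 45] (size 3, min 17) -> median=14.5
Step 7: insert 29 -> lo=[7, 7, 12, 17] (size 4, max 17) hi=[23, 29, 45] (size 3, min 23) -> median=17
Step 8: insert 12 -> lo=[7, 7, 12, 12] (size 4, max 12) hi=[17, 23, 29, 45] (size 4, min 17) -> median=14.5
Step 9: insert 23 -> lo=[7, 7, 12, 12, 17] (size 5, max 17) hi=[23, 23, 29, 45] (size 4, min 23) -> median=17
Step 10: insert 46 -> lo=[7, 7, 12, 12, 17] (size 5, max 17) hi=[23, 23, 29, 45, 46] (size 5, min 23) -> median=20
Step 11: insert 40 -> lo=[7, 7, 12, 12, 17, 23] (size 6, max 23) hi=[23, 29, 40, 45, 46] (size 5, min 23) -> median=23
Step 12: insert 41 -> lo=[7, 7, 12, 12, 17, 23] (size 6, max 23) hi=[23, 29, 40, 41, 45, 46] (size 6, min 23) -> median=23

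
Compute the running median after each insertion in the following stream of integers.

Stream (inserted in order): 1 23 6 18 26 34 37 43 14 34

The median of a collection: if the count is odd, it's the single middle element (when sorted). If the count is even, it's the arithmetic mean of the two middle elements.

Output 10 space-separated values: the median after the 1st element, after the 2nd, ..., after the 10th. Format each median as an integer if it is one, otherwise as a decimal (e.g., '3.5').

Step 1: insert 1 -> lo=[1] (size 1, max 1) hi=[] (size 0) -> median=1
Step 2: insert 23 -> lo=[1] (size 1, max 1) hi=[23] (size 1, min 23) -> median=12
Step 3: insert 6 -> lo=[1, 6] (size 2, max 6) hi=[23] (size 1, min 23) -> median=6
Step 4: insert 18 -> lo=[1, 6] (size 2, max 6) hi=[18, 23] (size 2, min 18) -> median=12
Step 5: insert 26 -> lo=[1, 6, 18] (size 3, max 18) hi=[23, 26] (size 2, min 23) -> median=18
Step 6: insert 34 -> lo=[1, 6, 18] (size 3, max 18) hi=[23, 26, 34] (size 3, min 23) -> median=20.5
Step 7: insert 37 -> lo=[1, 6, 18, 23] (size 4, max 23) hi=[26, 34, 37] (size 3, min 26) -> median=23
Step 8: insert 43 -> lo=[1, 6, 18, 23] (size 4, max 23) hi=[26, 34, 37, 43] (size 4, min 26) -> median=24.5
Step 9: insert 14 -> lo=[1, 6, 14, 18, 23] (size 5, max 23) hi=[26, 34, 37, 43] (size 4, min 26) -> median=23
Step 10: insert 34 -> lo=[1, 6, 14, 18, 23] (size 5, max 23) hi=[26, 34, 34, 37, 43] (size 5, min 26) -> median=24.5

Answer: 1 12 6 12 18 20.5 23 24.5 23 24.5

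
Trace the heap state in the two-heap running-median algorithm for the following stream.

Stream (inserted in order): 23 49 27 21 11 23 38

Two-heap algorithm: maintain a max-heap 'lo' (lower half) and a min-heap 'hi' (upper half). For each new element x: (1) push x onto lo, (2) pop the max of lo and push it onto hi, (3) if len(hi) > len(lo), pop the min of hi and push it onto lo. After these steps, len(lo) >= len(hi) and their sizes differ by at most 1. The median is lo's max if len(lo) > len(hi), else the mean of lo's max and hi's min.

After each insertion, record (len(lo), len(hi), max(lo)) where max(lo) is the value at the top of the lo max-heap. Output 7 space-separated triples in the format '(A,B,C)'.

Answer: (1,0,23) (1,1,23) (2,1,27) (2,2,23) (3,2,23) (3,3,23) (4,3,23)

Derivation:
Step 1: insert 23 -> lo=[23] hi=[] -> (len(lo)=1, len(hi)=0, max(lo)=23)
Step 2: insert 49 -> lo=[23] hi=[49] -> (len(lo)=1, len(hi)=1, max(lo)=23)
Step 3: insert 27 -> lo=[23, 27] hi=[49] -> (len(lo)=2, len(hi)=1, max(lo)=27)
Step 4: insert 21 -> lo=[21, 23] hi=[27, 49] -> (len(lo)=2, len(hi)=2, max(lo)=23)
Step 5: insert 11 -> lo=[11, 21, 23] hi=[27, 49] -> (len(lo)=3, len(hi)=2, max(lo)=23)
Step 6: insert 23 -> lo=[11, 21, 23] hi=[23, 27, 49] -> (len(lo)=3, len(hi)=3, max(lo)=23)
Step 7: insert 38 -> lo=[11, 21, 23, 23] hi=[27, 38, 49] -> (len(lo)=4, len(hi)=3, max(lo)=23)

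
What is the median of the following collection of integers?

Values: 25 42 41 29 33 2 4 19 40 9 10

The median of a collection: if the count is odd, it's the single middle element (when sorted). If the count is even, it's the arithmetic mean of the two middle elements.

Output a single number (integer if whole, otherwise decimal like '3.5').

Answer: 25

Derivation:
Step 1: insert 25 -> lo=[25] (size 1, max 25) hi=[] (size 0) -> median=25
Step 2: insert 42 -> lo=[25] (size 1, max 25) hi=[42] (size 1, min 42) -> median=33.5
Step 3: insert 41 -> lo=[25, 41] (size 2, max 41) hi=[42] (size 1, min 42) -> median=41
Step 4: insert 29 -> lo=[25, 29] (size 2, max 29) hi=[41, 42] (size 2, min 41) -> median=35
Step 5: insert 33 -> lo=[25, 29, 33] (size 3, max 33) hi=[41, 42] (size 2, min 41) -> median=33
Step 6: insert 2 -> lo=[2, 25, 29] (size 3, max 29) hi=[33, 41, 42] (size 3, min 33) -> median=31
Step 7: insert 4 -> lo=[2, 4, 25, 29] (size 4, max 29) hi=[33, 41, 42] (size 3, min 33) -> median=29
Step 8: insert 19 -> lo=[2, 4, 19, 25] (size 4, max 25) hi=[29, 33, 41, 42] (size 4, min 29) -> median=27
Step 9: insert 40 -> lo=[2, 4, 19, 25, 29] (size 5, max 29) hi=[33, 40, 41, 42] (size 4, min 33) -> median=29
Step 10: insert 9 -> lo=[2, 4, 9, 19, 25] (size 5, max 25) hi=[29, 33, 40, 41, 42] (size 5, min 29) -> median=27
Step 11: insert 10 -> lo=[2, 4, 9, 10, 19, 25] (size 6, max 25) hi=[29, 33, 40, 41, 42] (size 5, min 29) -> median=25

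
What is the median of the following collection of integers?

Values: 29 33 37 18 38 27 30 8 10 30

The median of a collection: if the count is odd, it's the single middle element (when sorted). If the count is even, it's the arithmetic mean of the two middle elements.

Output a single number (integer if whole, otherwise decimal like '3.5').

Answer: 29.5

Derivation:
Step 1: insert 29 -> lo=[29] (size 1, max 29) hi=[] (size 0) -> median=29
Step 2: insert 33 -> lo=[29] (size 1, max 29) hi=[33] (size 1, min 33) -> median=31
Step 3: insert 37 -> lo=[29, 33] (size 2, max 33) hi=[37] (size 1, min 37) -> median=33
Step 4: insert 18 -> lo=[18, 29] (size 2, max 29) hi=[33, 37] (size 2, min 33) -> median=31
Step 5: insert 38 -> lo=[18, 29, 33] (size 3, max 33) hi=[37, 38] (size 2, min 37) -> median=33
Step 6: insert 27 -> lo=[18, 27, 29] (size 3, max 29) hi=[33, 37, 38] (size 3, min 33) -> median=31
Step 7: insert 30 -> lo=[18, 27, 29, 30] (size 4, max 30) hi=[33, 37, 38] (size 3, min 33) -> median=30
Step 8: insert 8 -> lo=[8, 18, 27, 29] (size 4, max 29) hi=[30, 33, 37, 38] (size 4, min 30) -> median=29.5
Step 9: insert 10 -> lo=[8, 10, 18, 27, 29] (size 5, max 29) hi=[30, 33, 37, 38] (size 4, min 30) -> median=29
Step 10: insert 30 -> lo=[8, 10, 18, 27, 29] (size 5, max 29) hi=[30, 30, 33, 37, 38] (size 5, min 30) -> median=29.5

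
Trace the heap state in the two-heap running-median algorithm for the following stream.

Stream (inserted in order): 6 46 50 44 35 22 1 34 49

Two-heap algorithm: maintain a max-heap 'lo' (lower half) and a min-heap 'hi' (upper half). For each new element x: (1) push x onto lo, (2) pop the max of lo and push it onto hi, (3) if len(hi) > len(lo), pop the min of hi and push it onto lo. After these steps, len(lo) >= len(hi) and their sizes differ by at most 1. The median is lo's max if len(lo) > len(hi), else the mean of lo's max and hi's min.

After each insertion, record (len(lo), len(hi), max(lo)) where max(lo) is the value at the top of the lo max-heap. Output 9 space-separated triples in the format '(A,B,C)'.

Step 1: insert 6 -> lo=[6] hi=[] -> (len(lo)=1, len(hi)=0, max(lo)=6)
Step 2: insert 46 -> lo=[6] hi=[46] -> (len(lo)=1, len(hi)=1, max(lo)=6)
Step 3: insert 50 -> lo=[6, 46] hi=[50] -> (len(lo)=2, len(hi)=1, max(lo)=46)
Step 4: insert 44 -> lo=[6, 44] hi=[46, 50] -> (len(lo)=2, len(hi)=2, max(lo)=44)
Step 5: insert 35 -> lo=[6, 35, 44] hi=[46, 50] -> (len(lo)=3, len(hi)=2, max(lo)=44)
Step 6: insert 22 -> lo=[6, 22, 35] hi=[44, 46, 50] -> (len(lo)=3, len(hi)=3, max(lo)=35)
Step 7: insert 1 -> lo=[1, 6, 22, 35] hi=[44, 46, 50] -> (len(lo)=4, len(hi)=3, max(lo)=35)
Step 8: insert 34 -> lo=[1, 6, 22, 34] hi=[35, 44, 46, 50] -> (len(lo)=4, len(hi)=4, max(lo)=34)
Step 9: insert 49 -> lo=[1, 6, 22, 34, 35] hi=[44, 46, 49, 50] -> (len(lo)=5, len(hi)=4, max(lo)=35)

Answer: (1,0,6) (1,1,6) (2,1,46) (2,2,44) (3,2,44) (3,3,35) (4,3,35) (4,4,34) (5,4,35)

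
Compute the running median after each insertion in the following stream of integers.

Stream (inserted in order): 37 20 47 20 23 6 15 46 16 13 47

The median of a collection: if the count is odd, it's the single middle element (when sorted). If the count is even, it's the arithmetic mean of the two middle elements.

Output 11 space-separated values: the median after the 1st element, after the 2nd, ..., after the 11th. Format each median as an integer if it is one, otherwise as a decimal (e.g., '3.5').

Answer: 37 28.5 37 28.5 23 21.5 20 21.5 20 20 20

Derivation:
Step 1: insert 37 -> lo=[37] (size 1, max 37) hi=[] (size 0) -> median=37
Step 2: insert 20 -> lo=[20] (size 1, max 20) hi=[37] (size 1, min 37) -> median=28.5
Step 3: insert 47 -> lo=[20, 37] (size 2, max 37) hi=[47] (size 1, min 47) -> median=37
Step 4: insert 20 -> lo=[20, 20] (size 2, max 20) hi=[37, 47] (size 2, min 37) -> median=28.5
Step 5: insert 23 -> lo=[20, 20, 23] (size 3, max 23) hi=[37, 47] (size 2, min 37) -> median=23
Step 6: insert 6 -> lo=[6, 20, 20] (size 3, max 20) hi=[23, 37, 47] (size 3, min 23) -> median=21.5
Step 7: insert 15 -> lo=[6, 15, 20, 20] (size 4, max 20) hi=[23, 37, 47] (size 3, min 23) -> median=20
Step 8: insert 46 -> lo=[6, 15, 20, 20] (size 4, max 20) hi=[23, 37, 46, 47] (size 4, min 23) -> median=21.5
Step 9: insert 16 -> lo=[6, 15, 16, 20, 20] (size 5, max 20) hi=[23, 37, 46, 47] (size 4, min 23) -> median=20
Step 10: insert 13 -> lo=[6, 13, 15, 16, 20] (size 5, max 20) hi=[20, 23, 37, 46, 47] (size 5, min 20) -> median=20
Step 11: insert 47 -> lo=[6, 13, 15, 16, 20, 20] (size 6, max 20) hi=[23, 37, 46, 47, 47] (size 5, min 23) -> median=20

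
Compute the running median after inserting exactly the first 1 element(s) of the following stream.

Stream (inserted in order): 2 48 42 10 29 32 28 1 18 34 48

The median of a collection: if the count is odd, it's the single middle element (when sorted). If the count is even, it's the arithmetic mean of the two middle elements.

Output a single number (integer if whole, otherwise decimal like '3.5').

Answer: 2

Derivation:
Step 1: insert 2 -> lo=[2] (size 1, max 2) hi=[] (size 0) -> median=2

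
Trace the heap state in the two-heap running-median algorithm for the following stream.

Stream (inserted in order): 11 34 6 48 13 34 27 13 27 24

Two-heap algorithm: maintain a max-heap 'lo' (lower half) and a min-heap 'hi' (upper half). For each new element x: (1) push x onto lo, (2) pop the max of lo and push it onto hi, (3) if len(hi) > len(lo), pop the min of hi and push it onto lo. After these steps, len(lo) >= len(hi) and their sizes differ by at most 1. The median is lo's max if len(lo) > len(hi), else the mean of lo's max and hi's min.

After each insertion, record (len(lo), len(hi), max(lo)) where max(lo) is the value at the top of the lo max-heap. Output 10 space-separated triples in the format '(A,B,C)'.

Step 1: insert 11 -> lo=[11] hi=[] -> (len(lo)=1, len(hi)=0, max(lo)=11)
Step 2: insert 34 -> lo=[11] hi=[34] -> (len(lo)=1, len(hi)=1, max(lo)=11)
Step 3: insert 6 -> lo=[6, 11] hi=[34] -> (len(lo)=2, len(hi)=1, max(lo)=11)
Step 4: insert 48 -> lo=[6, 11] hi=[34, 48] -> (len(lo)=2, len(hi)=2, max(lo)=11)
Step 5: insert 13 -> lo=[6, 11, 13] hi=[34, 48] -> (len(lo)=3, len(hi)=2, max(lo)=13)
Step 6: insert 34 -> lo=[6, 11, 13] hi=[34, 34, 48] -> (len(lo)=3, len(hi)=3, max(lo)=13)
Step 7: insert 27 -> lo=[6, 11, 13, 27] hi=[34, 34, 48] -> (len(lo)=4, len(hi)=3, max(lo)=27)
Step 8: insert 13 -> lo=[6, 11, 13, 13] hi=[27, 34, 34, 48] -> (len(lo)=4, len(hi)=4, max(lo)=13)
Step 9: insert 27 -> lo=[6, 11, 13, 13, 27] hi=[27, 34, 34, 48] -> (len(lo)=5, len(hi)=4, max(lo)=27)
Step 10: insert 24 -> lo=[6, 11, 13, 13, 24] hi=[27, 27, 34, 34, 48] -> (len(lo)=5, len(hi)=5, max(lo)=24)

Answer: (1,0,11) (1,1,11) (2,1,11) (2,2,11) (3,2,13) (3,3,13) (4,3,27) (4,4,13) (5,4,27) (5,5,24)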